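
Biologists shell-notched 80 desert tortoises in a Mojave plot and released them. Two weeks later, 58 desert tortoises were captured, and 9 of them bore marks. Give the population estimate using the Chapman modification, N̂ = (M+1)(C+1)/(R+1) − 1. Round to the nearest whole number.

N̂ = (80+1)(58+1)/(9+1) − 1 = 81·59/10 − 1
= 4779/10 − 1 ≈ 477.9 − 1 ≈ 476.9 → 477

N ≈ 477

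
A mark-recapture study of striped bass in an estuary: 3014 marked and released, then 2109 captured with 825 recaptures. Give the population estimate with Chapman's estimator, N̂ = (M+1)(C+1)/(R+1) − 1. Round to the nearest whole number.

N̂ = (3014+1)(2109+1)/(825+1) − 1 = 3015·2110/826 − 1
= 6361650/826 − 1 ≈ 7701.8 − 1 ≈ 7700.8 → 7701

N ≈ 7701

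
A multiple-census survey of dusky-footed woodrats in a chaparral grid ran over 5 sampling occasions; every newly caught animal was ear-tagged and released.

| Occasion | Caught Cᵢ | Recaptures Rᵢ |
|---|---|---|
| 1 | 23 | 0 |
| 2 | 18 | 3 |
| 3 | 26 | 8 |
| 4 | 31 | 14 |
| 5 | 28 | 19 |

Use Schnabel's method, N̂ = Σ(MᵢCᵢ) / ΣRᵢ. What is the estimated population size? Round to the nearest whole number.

N ≈ 118

Marked at large before each occasion: Mᵢ = Σⱼ<ᵢ (Cⱼ − Rⱼ) → M1=0, M2=23, M3=38, M4=56, M5=73
Σ MᵢCᵢ = 0·23 + 23·18 + 38·26 + 56·31 + 73·28 = 0 + 414 + 988 + 1736 + 2044 = 5182
Σ Rᵢ = 0 + 3 + 8 + 14 + 19 = 44
N̂ = 5182 / 44 ≈ 117.8 → 118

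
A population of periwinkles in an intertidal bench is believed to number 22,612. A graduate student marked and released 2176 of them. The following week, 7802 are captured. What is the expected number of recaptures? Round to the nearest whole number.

expected recaptures ≈ 751

Expected recaptures E[R] = M·C / N.
E[R] = 2176 × 7802 / 22612 = 16977152 / 22612 ≈ 750.8 → 751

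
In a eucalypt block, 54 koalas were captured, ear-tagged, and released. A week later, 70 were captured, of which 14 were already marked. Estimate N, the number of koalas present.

N = 270

Lincoln-Petersen assumes M/N = R/C, so N = M·C / R.
N = (54 × 70) / 14 = 3780 / 14 = 270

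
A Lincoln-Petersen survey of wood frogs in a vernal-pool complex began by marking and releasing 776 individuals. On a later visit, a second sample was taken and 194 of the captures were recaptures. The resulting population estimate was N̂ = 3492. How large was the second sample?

C = 873

From N = M·C/R: C = N·R / M = 3492·194 / 776 = 677448 / 776 = 873.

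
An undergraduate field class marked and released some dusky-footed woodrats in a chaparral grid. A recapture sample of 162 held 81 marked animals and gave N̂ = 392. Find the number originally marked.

M = 196

From N = M·C/R: M = N·R / C = 392·81 / 162 = 31752 / 162 = 196.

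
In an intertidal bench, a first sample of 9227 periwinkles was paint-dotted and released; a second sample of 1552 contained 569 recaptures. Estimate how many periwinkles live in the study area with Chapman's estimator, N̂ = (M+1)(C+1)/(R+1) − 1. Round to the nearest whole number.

N̂ = (9227+1)(1552+1)/(569+1) − 1 = 9228·1553/570 − 1
= 14331084/570 − 1 ≈ 25142.3 − 1 ≈ 25141.3 → 25141

N ≈ 25,141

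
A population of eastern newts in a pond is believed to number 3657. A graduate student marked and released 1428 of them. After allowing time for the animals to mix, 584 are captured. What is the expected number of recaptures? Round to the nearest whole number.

expected recaptures ≈ 228

The marked fraction of the population is 1428/3657, so in a sample of 584 expect C·(M/N) marked.
E[R] = 1428 × 584 / 3657 = 833952 / 3657 ≈ 228.0 → 228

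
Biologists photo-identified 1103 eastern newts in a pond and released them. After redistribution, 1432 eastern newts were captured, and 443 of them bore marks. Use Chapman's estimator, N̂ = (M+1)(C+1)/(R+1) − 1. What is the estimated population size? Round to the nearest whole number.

N ≈ 3562

N̂ = (1103+1)(1432+1)/(443+1) − 1 = 1104·1433/444 − 1
= 1582032/444 − 1 ≈ 3563.1 − 1 ≈ 3562.1 → 3562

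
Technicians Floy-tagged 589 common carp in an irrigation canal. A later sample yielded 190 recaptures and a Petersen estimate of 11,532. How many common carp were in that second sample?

C = 3720

From N = M·C/R: C = N·R / M = 11532·190 / 589 = 2191080 / 589 = 3720.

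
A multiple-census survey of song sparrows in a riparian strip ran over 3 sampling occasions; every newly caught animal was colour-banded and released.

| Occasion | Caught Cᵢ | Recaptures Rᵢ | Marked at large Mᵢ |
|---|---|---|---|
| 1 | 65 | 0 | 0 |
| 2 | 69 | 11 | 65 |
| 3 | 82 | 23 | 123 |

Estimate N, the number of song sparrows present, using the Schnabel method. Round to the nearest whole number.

N ≈ 429

Σ MᵢCᵢ = 0·65 + 65·69 + 123·82 = 0 + 4485 + 10086 = 14571
Σ Rᵢ = 0 + 11 + 23 = 34
N̂ = 14571 / 34 ≈ 428.6 → 429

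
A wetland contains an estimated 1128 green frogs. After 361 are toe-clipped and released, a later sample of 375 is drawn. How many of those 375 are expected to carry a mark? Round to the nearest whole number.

Expected recaptures E[R] = M·C / N.
E[R] = 361 × 375 / 1128 = 135375 / 1128 ≈ 120.0 → 120

expected recaptures ≈ 120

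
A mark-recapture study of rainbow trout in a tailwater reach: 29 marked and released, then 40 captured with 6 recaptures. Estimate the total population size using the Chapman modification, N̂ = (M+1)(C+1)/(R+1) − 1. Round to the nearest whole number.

N̂ = (29+1)(40+1)/(6+1) − 1 = 30·41/7 − 1
= 1230/7 − 1 ≈ 175.7 − 1 ≈ 174.7 → 175

N ≈ 175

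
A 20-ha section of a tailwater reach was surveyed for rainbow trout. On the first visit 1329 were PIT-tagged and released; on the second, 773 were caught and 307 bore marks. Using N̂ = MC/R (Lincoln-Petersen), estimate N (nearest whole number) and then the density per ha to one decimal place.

N̂ = 1329·773/307 = 1027317/307 ≈ 3346.3 → 3346
Density = N̂ / area = 3346 / 20 ≈ 167.30 → 167.3 per ha

density ≈ 167.3 rainbow trout per ha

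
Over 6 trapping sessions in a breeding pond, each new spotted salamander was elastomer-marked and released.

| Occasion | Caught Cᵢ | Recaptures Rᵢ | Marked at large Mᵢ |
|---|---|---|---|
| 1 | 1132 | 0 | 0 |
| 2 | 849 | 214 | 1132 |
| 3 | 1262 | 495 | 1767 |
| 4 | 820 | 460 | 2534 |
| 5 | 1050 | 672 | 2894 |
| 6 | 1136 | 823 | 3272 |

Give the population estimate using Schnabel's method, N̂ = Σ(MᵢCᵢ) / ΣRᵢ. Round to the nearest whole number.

Σ MᵢCᵢ = 0·1132 + 1132·849 + 1767·1262 + 2534·820 + 2894·1050 + 3272·1136 = 0 + 961068 + 2229954 + 2077880 + 3038700 + 3716992 = 12024594
Σ Rᵢ = 0 + 214 + 495 + 460 + 672 + 823 = 2664
N̂ = 12024594 / 2664 ≈ 4513.7 → 4514

N ≈ 4514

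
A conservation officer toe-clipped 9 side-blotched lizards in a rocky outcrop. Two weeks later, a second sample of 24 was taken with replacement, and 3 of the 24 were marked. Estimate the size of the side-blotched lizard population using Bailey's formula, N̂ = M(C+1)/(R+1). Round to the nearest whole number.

N ≈ 56

N̂ = 9·(24+1)/(3+1) = 9·25/4 = 225/4 ≈ 56.2 → 56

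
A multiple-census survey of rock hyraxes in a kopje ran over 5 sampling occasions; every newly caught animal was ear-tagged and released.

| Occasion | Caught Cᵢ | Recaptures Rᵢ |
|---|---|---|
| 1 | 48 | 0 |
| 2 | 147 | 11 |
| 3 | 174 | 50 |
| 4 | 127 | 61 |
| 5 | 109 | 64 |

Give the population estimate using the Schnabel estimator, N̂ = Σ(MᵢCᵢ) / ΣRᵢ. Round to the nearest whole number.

N ≈ 640

Marked at large before each occasion: Mᵢ = Σⱼ<ᵢ (Cⱼ − Rⱼ) → M1=0, M2=48, M3=184, M4=308, M5=374
Σ MᵢCᵢ = 0·48 + 48·147 + 184·174 + 308·127 + 374·109 = 0 + 7056 + 32016 + 39116 + 40766 = 118954
Σ Rᵢ = 0 + 11 + 50 + 61 + 64 = 186
N̂ = 118954 / 186 ≈ 639.5 → 640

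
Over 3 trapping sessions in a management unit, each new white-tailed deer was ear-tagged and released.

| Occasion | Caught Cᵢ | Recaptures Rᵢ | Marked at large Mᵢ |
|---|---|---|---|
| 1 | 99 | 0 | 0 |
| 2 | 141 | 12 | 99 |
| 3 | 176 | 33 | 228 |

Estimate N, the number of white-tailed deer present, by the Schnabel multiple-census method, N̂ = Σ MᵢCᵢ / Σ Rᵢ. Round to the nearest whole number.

N ≈ 1202

Σ MᵢCᵢ = 0·99 + 99·141 + 228·176 = 0 + 13959 + 40128 = 54087
Σ Rᵢ = 0 + 12 + 33 = 45
N̂ = 54087 / 45 ≈ 1201.9 → 1202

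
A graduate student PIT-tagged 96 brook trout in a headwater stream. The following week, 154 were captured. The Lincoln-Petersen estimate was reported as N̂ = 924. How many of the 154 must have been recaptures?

R = 16

From N = M·C/R: R = M·C / N = 96·154 / 924 = 14784 / 924 = 16.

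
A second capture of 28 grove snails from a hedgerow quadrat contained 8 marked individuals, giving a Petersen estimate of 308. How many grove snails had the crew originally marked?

M = 88

From N = M·C/R: M = N·R / C = 308·8 / 28 = 2464 / 28 = 88.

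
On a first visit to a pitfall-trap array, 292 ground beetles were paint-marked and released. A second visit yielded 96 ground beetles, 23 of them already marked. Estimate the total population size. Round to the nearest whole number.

N = (292 × 96) / 23 = 28032 / 23 ≈ 1218.8 → 1219

N ≈ 1219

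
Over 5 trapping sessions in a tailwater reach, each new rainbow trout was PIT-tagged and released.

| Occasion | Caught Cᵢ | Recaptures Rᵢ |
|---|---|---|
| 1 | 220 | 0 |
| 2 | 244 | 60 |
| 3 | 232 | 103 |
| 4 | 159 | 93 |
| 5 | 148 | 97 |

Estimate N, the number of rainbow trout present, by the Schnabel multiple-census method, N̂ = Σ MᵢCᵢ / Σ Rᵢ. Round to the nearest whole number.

Marked at large before each occasion: Mᵢ = Σⱼ<ᵢ (Cⱼ − Rⱼ) → M1=0, M2=220, M3=404, M4=533, M5=599
Σ MᵢCᵢ = 0·220 + 220·244 + 404·232 + 533·159 + 599·148 = 0 + 53680 + 93728 + 84747 + 88652 = 320807
Σ Rᵢ = 0 + 60 + 103 + 93 + 97 = 353
N̂ = 320807 / 353 ≈ 908.8 → 909

N ≈ 909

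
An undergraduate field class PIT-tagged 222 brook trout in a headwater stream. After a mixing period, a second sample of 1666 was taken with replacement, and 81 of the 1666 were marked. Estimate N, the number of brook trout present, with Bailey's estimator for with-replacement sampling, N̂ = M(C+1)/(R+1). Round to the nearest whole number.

N ≈ 4513

N̂ = 222·(1666+1)/(81+1) = 222·1667/82 = 370074/82 ≈ 4513.1 → 4513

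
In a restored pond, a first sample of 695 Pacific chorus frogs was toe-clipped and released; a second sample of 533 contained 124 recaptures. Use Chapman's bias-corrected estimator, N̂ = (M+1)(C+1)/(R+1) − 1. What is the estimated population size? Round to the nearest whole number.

N ≈ 2972

N̂ = (695+1)(533+1)/(124+1) − 1 = 696·534/125 − 1
= 371664/125 − 1 ≈ 2973.3 − 1 ≈ 2972.3 → 2972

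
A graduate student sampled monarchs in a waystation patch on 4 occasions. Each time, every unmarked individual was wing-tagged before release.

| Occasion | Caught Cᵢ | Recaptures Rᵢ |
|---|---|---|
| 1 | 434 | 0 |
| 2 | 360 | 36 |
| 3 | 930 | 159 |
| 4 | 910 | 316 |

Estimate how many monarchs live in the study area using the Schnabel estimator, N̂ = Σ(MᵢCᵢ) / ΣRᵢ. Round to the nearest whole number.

N ≈ 4408

Marked at large before each occasion: Mᵢ = Σⱼ<ᵢ (Cⱼ − Rⱼ) → M1=0, M2=434, M3=758, M4=1529
Σ MᵢCᵢ = 0·434 + 434·360 + 758·930 + 1529·910 = 0 + 156240 + 704940 + 1391390 = 2252570
Σ Rᵢ = 0 + 36 + 159 + 316 = 511
N̂ = 2252570 / 511 ≈ 4408.2 → 4408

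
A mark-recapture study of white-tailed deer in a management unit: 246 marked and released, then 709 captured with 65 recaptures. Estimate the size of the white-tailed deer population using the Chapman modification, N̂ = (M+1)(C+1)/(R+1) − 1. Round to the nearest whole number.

N ≈ 2656

N̂ = (246+1)(709+1)/(65+1) − 1 = 247·710/66 − 1
= 175370/66 − 1 ≈ 2657.1 − 1 ≈ 2656.1 → 2656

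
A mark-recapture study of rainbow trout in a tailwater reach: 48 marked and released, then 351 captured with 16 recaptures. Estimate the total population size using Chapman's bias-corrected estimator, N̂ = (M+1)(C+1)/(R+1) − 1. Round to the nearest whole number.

N̂ = (48+1)(351+1)/(16+1) − 1 = 49·352/17 − 1
= 17248/17 − 1 ≈ 1014.6 − 1 ≈ 1013.6 → 1014

N ≈ 1014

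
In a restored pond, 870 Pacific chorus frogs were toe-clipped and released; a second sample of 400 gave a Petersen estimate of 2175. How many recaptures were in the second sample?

R = 160

From N = M·C/R: R = M·C / N = 870·400 / 2175 = 348000 / 2175 = 160.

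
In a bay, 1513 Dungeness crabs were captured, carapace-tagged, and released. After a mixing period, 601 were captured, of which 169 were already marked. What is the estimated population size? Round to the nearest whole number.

N = (1513 × 601) / 169 = 909313 / 169 ≈ 5380.6 → 5381

N ≈ 5381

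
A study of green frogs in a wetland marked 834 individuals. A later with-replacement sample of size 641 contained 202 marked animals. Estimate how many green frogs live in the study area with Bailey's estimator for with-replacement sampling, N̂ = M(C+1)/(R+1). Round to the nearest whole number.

N̂ = 834·(641+1)/(202+1) = 834·642/203 = 535428/203 ≈ 2637.6 → 2638

N ≈ 2638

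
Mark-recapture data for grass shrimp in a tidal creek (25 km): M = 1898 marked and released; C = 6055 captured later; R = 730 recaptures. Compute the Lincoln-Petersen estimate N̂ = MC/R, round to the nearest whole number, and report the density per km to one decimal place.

density ≈ 629.7 grass shrimp per km

N̂ = 1898·6055/730 = 11492390/730 = 15743
Density = N̂ / area = 15743 / 25 ≈ 629.72 → 629.7 per km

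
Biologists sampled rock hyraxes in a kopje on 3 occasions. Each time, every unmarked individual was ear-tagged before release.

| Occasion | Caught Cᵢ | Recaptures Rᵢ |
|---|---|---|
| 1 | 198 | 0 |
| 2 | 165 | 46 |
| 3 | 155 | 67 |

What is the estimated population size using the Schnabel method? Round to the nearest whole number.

Marked at large before each occasion: Mᵢ = Σⱼ<ᵢ (Cⱼ − Rⱼ) → M1=0, M2=198, M3=317
Σ MᵢCᵢ = 0·198 + 198·165 + 317·155 = 0 + 32670 + 49135 = 81805
Σ Rᵢ = 0 + 46 + 67 = 113
N̂ = 81805 / 113 ≈ 723.9 → 724

N ≈ 724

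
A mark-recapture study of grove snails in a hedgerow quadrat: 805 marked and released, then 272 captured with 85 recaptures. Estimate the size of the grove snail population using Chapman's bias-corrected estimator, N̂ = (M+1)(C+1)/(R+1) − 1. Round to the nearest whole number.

N ≈ 2558

N̂ = (805+1)(272+1)/(85+1) − 1 = 806·273/86 − 1
= 220038/86 − 1 ≈ 2558.6 − 1 ≈ 2557.6 → 2558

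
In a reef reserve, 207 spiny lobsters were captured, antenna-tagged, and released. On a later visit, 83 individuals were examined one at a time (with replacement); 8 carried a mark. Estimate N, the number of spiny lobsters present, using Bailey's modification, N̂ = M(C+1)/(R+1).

N̂ = 207·(83+1)/(8+1) = 207·84/9 = 17388/9 = 1932

N = 1932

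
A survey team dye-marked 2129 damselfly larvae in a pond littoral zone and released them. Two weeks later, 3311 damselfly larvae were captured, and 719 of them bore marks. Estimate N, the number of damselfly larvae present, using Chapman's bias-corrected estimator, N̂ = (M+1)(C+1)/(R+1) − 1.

N̂ = (2129+1)(3311+1)/(719+1) − 1 = 2130·3312/720 − 1
= 7054560/720 − 1 = 9798 − 1 = 9797

N = 9797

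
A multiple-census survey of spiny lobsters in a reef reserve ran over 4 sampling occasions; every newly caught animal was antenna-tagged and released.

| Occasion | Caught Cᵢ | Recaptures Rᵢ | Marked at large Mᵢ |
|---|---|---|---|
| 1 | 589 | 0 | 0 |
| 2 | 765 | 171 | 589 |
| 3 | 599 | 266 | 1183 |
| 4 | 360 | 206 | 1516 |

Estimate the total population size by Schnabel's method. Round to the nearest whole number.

Σ MᵢCᵢ = 0·589 + 589·765 + 1183·599 + 1516·360 = 0 + 450585 + 708617 + 545760 = 1704962
Σ Rᵢ = 0 + 171 + 266 + 206 = 643
N̂ = 1704962 / 643 ≈ 2651.6 → 2652

N ≈ 2652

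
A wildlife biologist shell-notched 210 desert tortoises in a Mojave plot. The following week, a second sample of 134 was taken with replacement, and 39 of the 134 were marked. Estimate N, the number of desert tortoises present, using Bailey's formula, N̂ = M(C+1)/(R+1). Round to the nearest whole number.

N ≈ 709

N̂ = 210·(134+1)/(39+1) = 210·135/40 = 28350/40 ≈ 708.8 → 709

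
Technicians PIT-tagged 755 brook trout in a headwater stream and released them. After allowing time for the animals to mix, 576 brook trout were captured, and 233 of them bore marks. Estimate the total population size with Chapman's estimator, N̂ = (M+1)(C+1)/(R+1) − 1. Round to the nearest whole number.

N ≈ 1863

N̂ = (755+1)(576+1)/(233+1) − 1 = 756·577/234 − 1
= 436212/234 − 1 ≈ 1864.2 − 1 ≈ 1863.2 → 1863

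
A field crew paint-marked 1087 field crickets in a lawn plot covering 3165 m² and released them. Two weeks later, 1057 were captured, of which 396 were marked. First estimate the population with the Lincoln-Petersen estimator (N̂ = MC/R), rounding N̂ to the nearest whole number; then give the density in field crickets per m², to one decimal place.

N̂ = 1087·1057/396 = 1148959/396 ≈ 2901.4 → 2901
Density = N̂ / area = 2901 / 3165 ≈ 0.92 → 0.9 per m²

density ≈ 0.9 field crickets per m²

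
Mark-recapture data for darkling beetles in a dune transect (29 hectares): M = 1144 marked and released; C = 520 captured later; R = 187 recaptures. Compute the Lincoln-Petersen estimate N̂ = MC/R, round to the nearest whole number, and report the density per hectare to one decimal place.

N̂ = 1144·520/187 = 594880/187 ≈ 3181.2 → 3181
Density = N̂ / area = 3181 / 29 ≈ 109.69 → 109.7 per hectare

density ≈ 109.7 darkling beetles per hectare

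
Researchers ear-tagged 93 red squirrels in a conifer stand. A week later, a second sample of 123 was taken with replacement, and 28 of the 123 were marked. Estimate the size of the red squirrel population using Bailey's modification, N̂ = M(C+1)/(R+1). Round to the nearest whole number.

N̂ = 93·(123+1)/(28+1) = 93·124/29 = 11532/29 ≈ 397.7 → 398

N ≈ 398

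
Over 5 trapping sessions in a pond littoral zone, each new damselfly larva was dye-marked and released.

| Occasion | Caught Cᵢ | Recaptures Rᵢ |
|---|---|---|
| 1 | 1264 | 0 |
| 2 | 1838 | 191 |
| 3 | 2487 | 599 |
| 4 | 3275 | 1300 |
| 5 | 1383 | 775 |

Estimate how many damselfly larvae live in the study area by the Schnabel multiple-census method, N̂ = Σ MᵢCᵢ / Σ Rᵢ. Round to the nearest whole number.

Marked at large before each occasion: Mᵢ = Σⱼ<ᵢ (Cⱼ − Rⱼ) → M1=0, M2=1264, M3=2911, M4=4799, M5=6774
Σ MᵢCᵢ = 0·1264 + 1264·1838 + 2911·2487 + 4799·3275 + 6774·1383 = 0 + 2323232 + 7239657 + 15716725 + 9368442 = 34648056
Σ Rᵢ = 0 + 191 + 599 + 1300 + 775 = 2865
N̂ = 34648056 / 2865 ≈ 12093.6 → 12094

N ≈ 12,094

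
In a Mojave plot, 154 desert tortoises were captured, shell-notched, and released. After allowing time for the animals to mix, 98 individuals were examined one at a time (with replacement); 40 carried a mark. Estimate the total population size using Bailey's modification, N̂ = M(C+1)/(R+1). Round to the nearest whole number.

N̂ = 154·(98+1)/(40+1) = 154·99/41 = 15246/41 ≈ 371.9 → 372

N ≈ 372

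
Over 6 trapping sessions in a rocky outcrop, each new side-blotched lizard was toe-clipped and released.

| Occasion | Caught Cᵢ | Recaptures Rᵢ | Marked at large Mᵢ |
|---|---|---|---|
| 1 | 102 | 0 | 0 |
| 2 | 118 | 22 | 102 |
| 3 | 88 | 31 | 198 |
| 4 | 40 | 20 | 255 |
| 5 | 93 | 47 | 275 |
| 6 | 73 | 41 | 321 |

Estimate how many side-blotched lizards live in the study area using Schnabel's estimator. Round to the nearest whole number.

N ≈ 551

Σ MᵢCᵢ = 0·102 + 102·118 + 198·88 + 255·40 + 275·93 + 321·73 = 0 + 12036 + 17424 + 10200 + 25575 + 23433 = 88668
Σ Rᵢ = 0 + 22 + 31 + 20 + 47 + 41 = 161
N̂ = 88668 / 161 ≈ 550.7 → 551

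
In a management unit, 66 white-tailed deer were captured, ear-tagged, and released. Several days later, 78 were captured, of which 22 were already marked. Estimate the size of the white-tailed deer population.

N = 234

N = (66 × 78) / 22 = 5148 / 22 = 234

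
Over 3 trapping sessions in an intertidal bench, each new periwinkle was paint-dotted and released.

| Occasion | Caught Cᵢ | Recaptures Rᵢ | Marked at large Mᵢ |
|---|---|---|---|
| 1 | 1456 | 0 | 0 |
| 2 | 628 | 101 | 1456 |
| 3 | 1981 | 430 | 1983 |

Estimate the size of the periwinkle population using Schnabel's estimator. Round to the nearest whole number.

Σ MᵢCᵢ = 0·1456 + 1456·628 + 1983·1981 = 0 + 914368 + 3928323 = 4842691
Σ Rᵢ = 0 + 101 + 430 = 531
N̂ = 4842691 / 531 ≈ 9119.9 → 9120

N ≈ 9120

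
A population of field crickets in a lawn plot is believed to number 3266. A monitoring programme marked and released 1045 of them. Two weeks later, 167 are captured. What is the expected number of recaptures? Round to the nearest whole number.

Expected recaptures E[R] = M·C / N.
E[R] = 1045 × 167 / 3266 = 174515 / 3266 ≈ 53.4 → 53

expected recaptures ≈ 53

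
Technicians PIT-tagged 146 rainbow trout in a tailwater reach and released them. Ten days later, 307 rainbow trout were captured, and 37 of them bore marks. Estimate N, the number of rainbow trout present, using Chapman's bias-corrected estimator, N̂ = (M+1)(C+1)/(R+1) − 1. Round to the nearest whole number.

N̂ = (146+1)(307+1)/(37+1) − 1 = 147·308/38 − 1
= 45276/38 − 1 ≈ 1191.47 − 1 ≈ 1190.47 → 1190

N ≈ 1190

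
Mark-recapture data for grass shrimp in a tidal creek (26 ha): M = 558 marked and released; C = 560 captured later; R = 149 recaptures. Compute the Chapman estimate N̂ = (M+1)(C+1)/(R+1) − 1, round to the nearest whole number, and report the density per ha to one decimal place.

N̂ = 559·561/150 − 1 = 313599/150 − 1 ≈ 2089.7 → 2090
Density = N̂ / area = 2090 / 26 ≈ 80.38 → 80.4 per ha

density ≈ 80.4 grass shrimp per ha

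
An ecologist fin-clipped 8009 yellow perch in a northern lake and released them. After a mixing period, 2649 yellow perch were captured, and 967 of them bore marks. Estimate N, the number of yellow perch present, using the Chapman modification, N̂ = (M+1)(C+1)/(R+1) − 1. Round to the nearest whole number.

N̂ = (8009+1)(2649+1)/(967+1) − 1 = 8010·2650/968 − 1
= 21226500/968 − 1 ≈ 21928.2 − 1 ≈ 21927.2 → 21927

N ≈ 21,927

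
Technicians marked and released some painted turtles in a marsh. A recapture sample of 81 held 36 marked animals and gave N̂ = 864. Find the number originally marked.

From N = M·C/R: M = N·R / C = 864·36 / 81 = 31104 / 81 = 384.

M = 384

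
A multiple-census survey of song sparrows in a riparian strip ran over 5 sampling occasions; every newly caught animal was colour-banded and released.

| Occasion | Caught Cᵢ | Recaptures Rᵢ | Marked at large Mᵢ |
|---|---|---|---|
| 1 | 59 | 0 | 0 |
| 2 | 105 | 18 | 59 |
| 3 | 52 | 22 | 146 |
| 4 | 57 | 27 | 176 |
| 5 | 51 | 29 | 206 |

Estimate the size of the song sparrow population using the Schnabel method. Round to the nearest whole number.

N ≈ 358

Σ MᵢCᵢ = 0·59 + 59·105 + 146·52 + 176·57 + 206·51 = 0 + 6195 + 7592 + 10032 + 10506 = 34325
Σ Rᵢ = 0 + 18 + 22 + 27 + 29 = 96
N̂ = 34325 / 96 ≈ 357.6 → 358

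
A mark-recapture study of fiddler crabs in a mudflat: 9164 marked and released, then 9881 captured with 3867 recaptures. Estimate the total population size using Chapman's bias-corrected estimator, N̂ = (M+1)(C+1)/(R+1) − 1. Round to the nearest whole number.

N̂ = (9164+1)(9881+1)/(3867+1) − 1 = 9165·9882/3868 − 1
= 90568530/3868 − 1 ≈ 23414.8 − 1 ≈ 23413.8 → 23414

N ≈ 23,414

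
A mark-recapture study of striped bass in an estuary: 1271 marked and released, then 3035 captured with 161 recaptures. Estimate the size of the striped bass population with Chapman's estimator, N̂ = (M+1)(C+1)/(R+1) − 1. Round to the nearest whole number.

N ≈ 23,837

N̂ = (1271+1)(3035+1)/(161+1) − 1 = 1272·3036/162 − 1
= 3861792/162 − 1 ≈ 23838.2 − 1 ≈ 23837.2 → 23837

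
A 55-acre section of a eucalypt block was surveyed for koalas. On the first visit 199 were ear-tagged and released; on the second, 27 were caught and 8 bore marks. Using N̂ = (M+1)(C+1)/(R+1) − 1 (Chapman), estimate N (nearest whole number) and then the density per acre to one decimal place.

density ≈ 11.3 koalas per acre

N̂ = 200·28/9 − 1 = 5600/9 − 1 ≈ 621.2 → 621
Density = N̂ / area = 621 / 55 ≈ 11.29 → 11.3 per acre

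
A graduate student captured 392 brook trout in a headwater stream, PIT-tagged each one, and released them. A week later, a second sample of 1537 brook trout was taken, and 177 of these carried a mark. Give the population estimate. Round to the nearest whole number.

N ≈ 3404

Lincoln-Petersen assumes M/N = R/C, so N = M·C / R.
N = (392 × 1537) / 177 = 602504 / 177 ≈ 3404.0 → 3404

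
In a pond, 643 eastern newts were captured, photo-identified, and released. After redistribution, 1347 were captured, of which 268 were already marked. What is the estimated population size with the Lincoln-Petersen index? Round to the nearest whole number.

N = (643 × 1347) / 268 = 866121 / 268 ≈ 3231.8 → 3232

N ≈ 3232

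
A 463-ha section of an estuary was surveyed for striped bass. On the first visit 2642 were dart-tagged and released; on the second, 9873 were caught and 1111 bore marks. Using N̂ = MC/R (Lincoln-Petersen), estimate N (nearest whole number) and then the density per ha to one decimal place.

density ≈ 50.7 striped bass per ha

N̂ = 2642·9873/1111 = 26084466/1111 ≈ 23478.4 → 23478
Density = N̂ / area = 23478 / 463 ≈ 50.71 → 50.7 per ha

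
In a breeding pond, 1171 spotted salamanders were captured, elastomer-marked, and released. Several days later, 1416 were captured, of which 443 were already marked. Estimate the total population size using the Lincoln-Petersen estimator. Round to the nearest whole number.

N ≈ 3743

N = (1171 × 1416) / 443 = 1658136 / 443 ≈ 3743.0 → 3743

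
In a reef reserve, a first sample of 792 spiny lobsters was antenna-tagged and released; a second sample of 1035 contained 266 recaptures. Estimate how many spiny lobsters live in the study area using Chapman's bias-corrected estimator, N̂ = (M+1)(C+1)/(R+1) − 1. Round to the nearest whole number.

N̂ = (792+1)(1035+1)/(266+1) − 1 = 793·1036/267 − 1
= 821548/267 − 1 ≈ 3077.0 − 1 ≈ 3076.0 → 3076

N ≈ 3076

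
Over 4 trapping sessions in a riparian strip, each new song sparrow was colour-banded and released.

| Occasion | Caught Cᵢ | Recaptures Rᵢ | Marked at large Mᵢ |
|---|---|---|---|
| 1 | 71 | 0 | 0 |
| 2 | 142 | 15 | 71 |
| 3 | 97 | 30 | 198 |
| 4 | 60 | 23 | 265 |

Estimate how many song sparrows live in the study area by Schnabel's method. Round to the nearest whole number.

Σ MᵢCᵢ = 0·71 + 71·142 + 198·97 + 265·60 = 0 + 10082 + 19206 + 15900 = 45188
Σ Rᵢ = 0 + 15 + 30 + 23 = 68
N̂ = 45188 / 68 ≈ 664.5 → 665

N ≈ 665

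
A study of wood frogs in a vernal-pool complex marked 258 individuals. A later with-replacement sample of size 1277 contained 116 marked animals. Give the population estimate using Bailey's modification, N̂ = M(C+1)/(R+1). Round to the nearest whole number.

N ≈ 2818

N̂ = 258·(1277+1)/(116+1) = 258·1278/117 = 329724/117 ≈ 2818.2 → 2818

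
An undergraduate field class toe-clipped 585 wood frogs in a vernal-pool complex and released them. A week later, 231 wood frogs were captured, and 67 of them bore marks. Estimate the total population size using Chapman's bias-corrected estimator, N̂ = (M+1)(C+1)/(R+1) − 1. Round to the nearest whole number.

N̂ = (585+1)(231+1)/(67+1) − 1 = 586·232/68 − 1
= 135952/68 − 1 ≈ 1999.3 − 1 ≈ 1998.3 → 1998

N ≈ 1998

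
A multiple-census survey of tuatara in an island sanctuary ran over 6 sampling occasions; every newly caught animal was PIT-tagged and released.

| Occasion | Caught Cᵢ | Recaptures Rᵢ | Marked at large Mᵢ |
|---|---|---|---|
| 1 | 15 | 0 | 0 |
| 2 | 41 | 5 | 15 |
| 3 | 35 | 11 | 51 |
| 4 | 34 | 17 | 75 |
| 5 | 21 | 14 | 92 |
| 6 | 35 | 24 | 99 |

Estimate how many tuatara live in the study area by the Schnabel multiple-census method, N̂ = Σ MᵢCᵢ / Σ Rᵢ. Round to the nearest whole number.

Σ MᵢCᵢ = 0·15 + 15·41 + 51·35 + 75·34 + 92·21 + 99·35 = 0 + 615 + 1785 + 2550 + 1932 + 3465 = 10347
Σ Rᵢ = 0 + 5 + 11 + 17 + 14 + 24 = 71
N̂ = 10347 / 71 ≈ 145.7 → 146

N ≈ 146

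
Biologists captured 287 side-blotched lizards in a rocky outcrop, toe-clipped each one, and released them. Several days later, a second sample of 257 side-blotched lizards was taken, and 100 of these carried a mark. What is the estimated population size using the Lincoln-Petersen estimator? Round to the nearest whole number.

N ≈ 738

The marked fraction in the recapture sample should equal the marked fraction in the population: 100/257 = 287/N.
N = (287 × 257) / 100 = 73759 / 100 ≈ 737.6 → 738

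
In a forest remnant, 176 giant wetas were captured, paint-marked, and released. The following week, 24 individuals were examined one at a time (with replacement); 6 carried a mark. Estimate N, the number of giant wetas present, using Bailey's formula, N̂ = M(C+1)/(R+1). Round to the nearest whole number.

N̂ = 176·(24+1)/(6+1) = 176·25/7 = 4400/7 ≈ 628.6 → 629

N ≈ 629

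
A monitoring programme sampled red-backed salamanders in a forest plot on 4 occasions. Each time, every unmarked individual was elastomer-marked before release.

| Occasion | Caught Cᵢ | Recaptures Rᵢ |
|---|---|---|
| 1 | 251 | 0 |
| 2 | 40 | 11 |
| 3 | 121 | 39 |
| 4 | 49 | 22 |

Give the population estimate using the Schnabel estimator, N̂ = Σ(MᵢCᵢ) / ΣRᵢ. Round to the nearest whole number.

N ≈ 856

Marked at large before each occasion: Mᵢ = Σⱼ<ᵢ (Cⱼ − Rⱼ) → M1=0, M2=251, M3=280, M4=362
Σ MᵢCᵢ = 0·251 + 251·40 + 280·121 + 362·49 = 0 + 10040 + 33880 + 17738 = 61658
Σ Rᵢ = 0 + 11 + 39 + 22 = 72
N̂ = 61658 / 72 ≈ 856.4 → 856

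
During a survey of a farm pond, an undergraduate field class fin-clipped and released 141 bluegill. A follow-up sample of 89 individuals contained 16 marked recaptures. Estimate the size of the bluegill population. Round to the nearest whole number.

N = (141 × 89) / 16 = 12549 / 16 ≈ 784.3 → 784

N ≈ 784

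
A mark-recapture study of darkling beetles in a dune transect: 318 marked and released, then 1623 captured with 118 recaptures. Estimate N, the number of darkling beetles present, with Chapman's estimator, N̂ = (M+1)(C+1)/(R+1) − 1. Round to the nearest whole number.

N ≈ 4352

N̂ = (318+1)(1623+1)/(118+1) − 1 = 319·1624/119 − 1
= 518056/119 − 1 ≈ 4353.4 − 1 ≈ 4352.4 → 4352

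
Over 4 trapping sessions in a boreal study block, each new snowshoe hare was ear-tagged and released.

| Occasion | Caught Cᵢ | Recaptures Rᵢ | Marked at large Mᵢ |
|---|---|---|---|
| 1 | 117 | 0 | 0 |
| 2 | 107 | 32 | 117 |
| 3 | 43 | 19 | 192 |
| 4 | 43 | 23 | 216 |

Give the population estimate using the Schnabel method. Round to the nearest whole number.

N ≈ 406

Σ MᵢCᵢ = 0·117 + 117·107 + 192·43 + 216·43 = 0 + 12519 + 8256 + 9288 = 30063
Σ Rᵢ = 0 + 32 + 19 + 23 = 74
N̂ = 30063 / 74 ≈ 406.3 → 406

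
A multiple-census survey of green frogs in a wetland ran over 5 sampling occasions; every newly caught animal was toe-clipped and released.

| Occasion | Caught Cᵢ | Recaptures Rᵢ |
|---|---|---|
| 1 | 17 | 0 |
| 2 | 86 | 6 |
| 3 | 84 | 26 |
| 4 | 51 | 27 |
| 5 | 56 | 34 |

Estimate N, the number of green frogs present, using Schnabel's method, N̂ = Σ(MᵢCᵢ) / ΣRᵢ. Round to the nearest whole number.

N ≈ 296

Marked at large before each occasion: Mᵢ = Σⱼ<ᵢ (Cⱼ − Rⱼ) → M1=0, M2=17, M3=97, M4=155, M5=179
Σ MᵢCᵢ = 0·17 + 17·86 + 97·84 + 155·51 + 179·56 = 0 + 1462 + 8148 + 7905 + 10024 = 27539
Σ Rᵢ = 0 + 6 + 26 + 27 + 34 = 93
N̂ = 27539 / 93 ≈ 296.1 → 296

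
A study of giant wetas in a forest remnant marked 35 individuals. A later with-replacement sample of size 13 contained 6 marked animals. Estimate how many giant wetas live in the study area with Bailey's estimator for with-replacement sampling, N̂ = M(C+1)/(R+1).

N = 70

N̂ = 35·(13+1)/(6+1) = 35·14/7 = 490/7 = 70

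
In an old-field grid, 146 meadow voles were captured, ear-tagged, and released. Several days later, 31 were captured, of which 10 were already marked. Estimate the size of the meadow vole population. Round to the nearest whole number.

N ≈ 453

Lincoln-Petersen assumes M/N = R/C, so N = M·C / R.
N = (146 × 31) / 10 = 4526 / 10 ≈ 452.6 → 453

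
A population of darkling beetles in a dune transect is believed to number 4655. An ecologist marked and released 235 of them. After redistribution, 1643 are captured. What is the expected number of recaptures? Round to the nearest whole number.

Expected recaptures E[R] = M·C / N.
E[R] = 235 × 1643 / 4655 = 386105 / 4655 ≈ 82.9 → 83

expected recaptures ≈ 83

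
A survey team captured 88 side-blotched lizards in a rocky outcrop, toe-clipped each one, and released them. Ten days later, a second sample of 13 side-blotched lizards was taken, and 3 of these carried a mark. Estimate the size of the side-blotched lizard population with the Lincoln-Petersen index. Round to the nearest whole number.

The marked fraction in the recapture sample should equal the marked fraction in the population: 3/13 = 88/N.
N = (88 × 13) / 3 = 1144 / 3 ≈ 381.3 → 381

N ≈ 381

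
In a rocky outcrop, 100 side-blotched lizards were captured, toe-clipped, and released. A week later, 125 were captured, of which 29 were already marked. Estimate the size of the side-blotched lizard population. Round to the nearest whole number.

N ≈ 431

The marked fraction in the recapture sample should equal the marked fraction in the population: 29/125 = 100/N.
N = (100 × 125) / 29 = 12500 / 29 ≈ 431.0 → 431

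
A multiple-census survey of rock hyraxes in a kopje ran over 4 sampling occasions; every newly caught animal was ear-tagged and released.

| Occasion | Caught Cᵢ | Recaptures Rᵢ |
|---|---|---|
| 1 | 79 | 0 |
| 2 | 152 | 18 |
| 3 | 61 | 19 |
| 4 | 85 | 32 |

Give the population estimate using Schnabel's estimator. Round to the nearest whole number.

Marked at large before each occasion: Mᵢ = Σⱼ<ᵢ (Cⱼ − Rⱼ) → M1=0, M2=79, M3=213, M4=255
Σ MᵢCᵢ = 0·79 + 79·152 + 213·61 + 255·85 = 0 + 12008 + 12993 + 21675 = 46676
Σ Rᵢ = 0 + 18 + 19 + 32 = 69
N̂ = 46676 / 69 ≈ 676.46 → 676

N ≈ 676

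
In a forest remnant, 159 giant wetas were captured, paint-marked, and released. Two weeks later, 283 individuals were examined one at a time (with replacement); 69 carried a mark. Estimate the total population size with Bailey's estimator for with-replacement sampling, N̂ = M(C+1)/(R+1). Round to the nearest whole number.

N ≈ 645

N̂ = 159·(283+1)/(69+1) = 159·284/70 = 45156/70 ≈ 645.1 → 645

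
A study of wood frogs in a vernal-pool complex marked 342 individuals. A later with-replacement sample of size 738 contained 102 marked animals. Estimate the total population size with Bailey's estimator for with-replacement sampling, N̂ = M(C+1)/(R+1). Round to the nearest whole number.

N̂ = 342·(738+1)/(102+1) = 342·739/103 = 252738/103 ≈ 2453.8 → 2454

N ≈ 2454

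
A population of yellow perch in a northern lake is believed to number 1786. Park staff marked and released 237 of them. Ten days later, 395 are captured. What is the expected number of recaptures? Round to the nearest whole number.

expected recaptures ≈ 52

Expected recaptures E[R] = M·C / N.
E[R] = 237 × 395 / 1786 = 93615 / 1786 ≈ 52.4 → 52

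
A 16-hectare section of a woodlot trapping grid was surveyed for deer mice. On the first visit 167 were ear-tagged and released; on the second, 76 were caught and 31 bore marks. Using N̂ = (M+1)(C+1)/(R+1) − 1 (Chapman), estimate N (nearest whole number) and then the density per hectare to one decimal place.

N̂ = 168·77/32 − 1 = 12936/32 − 1 ≈ 403.2 → 403
Density = N̂ / area = 403 / 16 ≈ 25.19 → 25.2 per hectare

density ≈ 25.2 deer mice per hectare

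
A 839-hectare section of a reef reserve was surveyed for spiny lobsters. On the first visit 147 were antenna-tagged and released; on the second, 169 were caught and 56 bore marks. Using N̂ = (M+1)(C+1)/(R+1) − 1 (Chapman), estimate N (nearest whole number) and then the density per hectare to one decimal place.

density ≈ 0.5 spiny lobsters per hectare

N̂ = 148·170/57 − 1 = 25160/57 − 1 ≈ 440.4 → 440
Density = N̂ / area = 440 / 839 ≈ 0.52 → 0.5 per hectare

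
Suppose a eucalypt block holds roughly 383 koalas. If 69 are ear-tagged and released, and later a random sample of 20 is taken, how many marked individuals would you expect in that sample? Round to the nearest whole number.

expected recaptures ≈ 4

The marked fraction of the population is 69/383, so in a sample of 20 expect C·(M/N) marked.
E[R] = 69 × 20 / 383 = 1380 / 383 ≈ 3.6 → 4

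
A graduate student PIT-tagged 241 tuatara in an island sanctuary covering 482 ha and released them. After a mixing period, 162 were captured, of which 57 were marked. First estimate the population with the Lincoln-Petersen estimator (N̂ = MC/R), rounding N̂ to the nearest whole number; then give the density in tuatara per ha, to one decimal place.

N̂ = 241·162/57 = 39042/57 ≈ 684.9 → 685
Density = N̂ / area = 685 / 482 ≈ 1.42 → 1.4 per ha

density ≈ 1.4 tuatara per ha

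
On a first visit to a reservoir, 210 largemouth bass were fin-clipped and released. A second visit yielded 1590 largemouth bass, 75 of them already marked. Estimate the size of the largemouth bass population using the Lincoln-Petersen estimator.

N = 4452

Lincoln-Petersen assumes M/N = R/C, so N = M·C / R.
N = (210 × 1590) / 75 = 333900 / 75 = 4452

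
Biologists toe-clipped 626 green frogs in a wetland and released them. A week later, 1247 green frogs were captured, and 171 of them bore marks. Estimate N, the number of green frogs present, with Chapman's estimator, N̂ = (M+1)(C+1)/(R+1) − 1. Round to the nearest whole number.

N̂ = (626+1)(1247+1)/(171+1) − 1 = 627·1248/172 − 1
= 782496/172 − 1 ≈ 4549.4 − 1 ≈ 4548.4 → 4548

N ≈ 4548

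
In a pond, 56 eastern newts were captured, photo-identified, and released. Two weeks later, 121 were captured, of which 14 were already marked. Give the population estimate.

N = 484

N = (56 × 121) / 14 = 6776 / 14 = 484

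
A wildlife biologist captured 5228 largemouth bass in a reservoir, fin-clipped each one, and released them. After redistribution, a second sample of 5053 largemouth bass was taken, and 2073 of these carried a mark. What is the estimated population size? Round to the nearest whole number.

N ≈ 12,743

The marked fraction in the recapture sample should equal the marked fraction in the population: 2073/5053 = 5228/N.
N = (5228 × 5053) / 2073 = 26417084 / 2073 ≈ 12743.4 → 12743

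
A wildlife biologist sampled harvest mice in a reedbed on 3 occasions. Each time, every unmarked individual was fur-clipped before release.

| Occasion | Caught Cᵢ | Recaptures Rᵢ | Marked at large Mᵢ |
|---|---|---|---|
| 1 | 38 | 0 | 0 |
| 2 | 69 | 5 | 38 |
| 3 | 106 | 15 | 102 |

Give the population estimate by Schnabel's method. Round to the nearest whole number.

Σ MᵢCᵢ = 0·38 + 38·69 + 102·106 = 0 + 2622 + 10812 = 13434
Σ Rᵢ = 0 + 5 + 15 = 20
N̂ = 13434 / 20 ≈ 671.7 → 672

N ≈ 672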